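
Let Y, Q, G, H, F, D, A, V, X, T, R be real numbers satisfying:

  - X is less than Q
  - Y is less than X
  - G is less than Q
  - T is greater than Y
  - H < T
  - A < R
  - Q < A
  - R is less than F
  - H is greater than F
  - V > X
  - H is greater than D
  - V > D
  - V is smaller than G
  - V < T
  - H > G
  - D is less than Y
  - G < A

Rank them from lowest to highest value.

Each adjacent pair is fixed by a given relation: D < Y; Y < X; X < V; V < G; G < Q; Q < A; A < R; R < F; F < H; H < T. Chaining them end to end gives the full order.

D < Y < X < V < G < Q < A < R < F < H < T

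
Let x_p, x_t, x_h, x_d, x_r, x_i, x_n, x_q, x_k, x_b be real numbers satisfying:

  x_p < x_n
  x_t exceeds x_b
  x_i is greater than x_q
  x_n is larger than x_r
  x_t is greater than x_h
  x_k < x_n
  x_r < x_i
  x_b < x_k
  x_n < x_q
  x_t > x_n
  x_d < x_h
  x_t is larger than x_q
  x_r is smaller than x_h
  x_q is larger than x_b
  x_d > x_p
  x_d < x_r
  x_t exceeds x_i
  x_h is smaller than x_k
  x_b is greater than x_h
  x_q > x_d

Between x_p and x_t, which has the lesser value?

x_p

x_p < x_d and x_d < x_r give x_p < x_r.
Then x_r < x_h extends the chain to x_h.
With x_h < x_b: x_p < x_d < x_r < x_h < x_b.
With x_b < x_k: x_p < x_d < x_r < x_h < x_b < x_k.
With x_k < x_n: x_p < x_d < x_r < x_h < x_b < x_k < x_n.
Then x_n < x_q extends the chain to x_q.
Then x_q < x_i extends the chain to x_i.
With x_i < x_t: x_p < x_d < x_r < x_h < x_b < x_k < x_n < x_q < x_i < x_t.
So x_p < x_t; x_p is the smaller of the two.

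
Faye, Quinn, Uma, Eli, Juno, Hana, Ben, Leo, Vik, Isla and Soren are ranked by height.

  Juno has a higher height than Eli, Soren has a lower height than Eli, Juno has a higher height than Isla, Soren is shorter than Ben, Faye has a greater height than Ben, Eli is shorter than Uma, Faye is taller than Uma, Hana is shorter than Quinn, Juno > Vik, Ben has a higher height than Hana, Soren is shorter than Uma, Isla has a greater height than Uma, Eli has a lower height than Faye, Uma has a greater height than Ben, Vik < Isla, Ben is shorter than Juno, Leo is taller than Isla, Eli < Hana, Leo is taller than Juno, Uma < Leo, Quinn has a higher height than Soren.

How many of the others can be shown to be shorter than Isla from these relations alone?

6

From Isla the given relations immediately reach Vik, Uma.
From those, Soren, Eli, Ben — 5 in total.
From those, Hana — 6 in total.
No other element is forced below Isla by the given relations, so the count is 6.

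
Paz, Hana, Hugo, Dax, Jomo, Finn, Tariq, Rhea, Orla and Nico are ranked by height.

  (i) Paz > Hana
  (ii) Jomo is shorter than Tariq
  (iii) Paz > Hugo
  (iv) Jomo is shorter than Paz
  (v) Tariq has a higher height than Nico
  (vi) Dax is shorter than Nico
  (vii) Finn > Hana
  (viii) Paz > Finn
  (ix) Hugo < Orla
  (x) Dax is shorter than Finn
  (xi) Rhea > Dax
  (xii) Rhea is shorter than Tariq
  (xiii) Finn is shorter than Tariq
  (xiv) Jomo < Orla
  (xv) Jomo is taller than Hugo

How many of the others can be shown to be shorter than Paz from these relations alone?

5

Directly below Paz: Hana, Hugo, Jomo, Finn.
One step further: Dax (5 so far).
No other element is forced below Paz by the given relations, so the count is 5.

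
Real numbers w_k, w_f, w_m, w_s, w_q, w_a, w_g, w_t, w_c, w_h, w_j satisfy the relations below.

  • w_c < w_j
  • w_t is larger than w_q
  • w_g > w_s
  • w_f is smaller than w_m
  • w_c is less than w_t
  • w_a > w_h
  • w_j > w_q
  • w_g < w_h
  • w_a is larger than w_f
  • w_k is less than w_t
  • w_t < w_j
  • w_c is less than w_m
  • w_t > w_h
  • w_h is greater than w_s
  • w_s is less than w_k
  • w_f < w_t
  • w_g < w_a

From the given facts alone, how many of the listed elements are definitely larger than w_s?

Directly above w_s: w_k, w_g, w_h.
One step further: w_a, w_t (5 so far).
One step further: w_j (6 so far).
Nothing else is reachable above w_s; 6 in all.

6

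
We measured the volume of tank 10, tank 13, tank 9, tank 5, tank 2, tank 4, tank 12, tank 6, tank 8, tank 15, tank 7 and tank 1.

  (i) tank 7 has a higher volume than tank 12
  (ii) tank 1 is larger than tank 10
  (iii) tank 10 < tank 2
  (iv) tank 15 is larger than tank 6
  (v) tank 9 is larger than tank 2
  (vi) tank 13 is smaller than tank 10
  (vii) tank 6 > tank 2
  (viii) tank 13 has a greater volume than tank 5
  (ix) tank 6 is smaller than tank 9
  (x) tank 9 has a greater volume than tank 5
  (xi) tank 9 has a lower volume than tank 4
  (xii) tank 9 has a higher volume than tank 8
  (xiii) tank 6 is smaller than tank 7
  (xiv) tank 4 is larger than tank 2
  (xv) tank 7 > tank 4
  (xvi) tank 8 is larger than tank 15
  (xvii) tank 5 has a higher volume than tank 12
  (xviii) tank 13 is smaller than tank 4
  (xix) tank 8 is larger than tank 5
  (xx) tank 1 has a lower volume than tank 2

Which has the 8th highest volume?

tank 1

The consecutive relations fix a unique order: tank 12 < tank 5 < tank 13 < tank 10 < tank 1 < tank 2 < tank 6 < tank 15 < tank 8 < tank 9 < tank 4 < tank 7.
Counting 8 from the largest end gives tank 1.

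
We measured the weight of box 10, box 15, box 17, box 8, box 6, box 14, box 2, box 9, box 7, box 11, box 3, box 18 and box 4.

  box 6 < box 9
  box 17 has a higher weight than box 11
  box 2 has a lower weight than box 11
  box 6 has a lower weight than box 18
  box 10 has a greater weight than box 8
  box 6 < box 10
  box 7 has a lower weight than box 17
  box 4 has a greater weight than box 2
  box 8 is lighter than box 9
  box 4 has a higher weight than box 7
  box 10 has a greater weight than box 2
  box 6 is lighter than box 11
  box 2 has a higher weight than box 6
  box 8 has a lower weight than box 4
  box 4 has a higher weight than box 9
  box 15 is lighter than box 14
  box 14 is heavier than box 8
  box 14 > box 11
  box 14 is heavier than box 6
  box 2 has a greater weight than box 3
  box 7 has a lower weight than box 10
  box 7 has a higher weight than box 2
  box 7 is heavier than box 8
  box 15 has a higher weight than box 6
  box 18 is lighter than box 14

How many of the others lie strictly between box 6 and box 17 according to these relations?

Chaining upward from box 6 reaches: box 2, box 15, box 18, box 9, box 7, box 11, box 4, box 14, box 10.
Chaining downward from box 17 reaches: box 3, box 2, box 8, box 7, box 11.
Strictly between box 6 and box 17 are those in both lists: box 2, box 7, box 11 — 3 elements.

3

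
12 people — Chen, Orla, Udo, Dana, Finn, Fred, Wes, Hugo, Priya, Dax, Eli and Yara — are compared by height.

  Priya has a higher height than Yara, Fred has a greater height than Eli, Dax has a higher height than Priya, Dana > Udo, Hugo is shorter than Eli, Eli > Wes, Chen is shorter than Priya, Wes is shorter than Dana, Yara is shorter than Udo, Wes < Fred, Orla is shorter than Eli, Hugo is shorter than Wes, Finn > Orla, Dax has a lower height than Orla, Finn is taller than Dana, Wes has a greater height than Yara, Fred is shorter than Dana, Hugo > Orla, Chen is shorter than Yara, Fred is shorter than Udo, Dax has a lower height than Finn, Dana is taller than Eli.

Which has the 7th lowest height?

The consecutive relations fix a unique order: Chen < Yara < Priya < Dax < Orla < Hugo < Wes < Eli < Fred < Udo < Dana < Finn.
Counting 7 from the smallest end gives Wes.

Wes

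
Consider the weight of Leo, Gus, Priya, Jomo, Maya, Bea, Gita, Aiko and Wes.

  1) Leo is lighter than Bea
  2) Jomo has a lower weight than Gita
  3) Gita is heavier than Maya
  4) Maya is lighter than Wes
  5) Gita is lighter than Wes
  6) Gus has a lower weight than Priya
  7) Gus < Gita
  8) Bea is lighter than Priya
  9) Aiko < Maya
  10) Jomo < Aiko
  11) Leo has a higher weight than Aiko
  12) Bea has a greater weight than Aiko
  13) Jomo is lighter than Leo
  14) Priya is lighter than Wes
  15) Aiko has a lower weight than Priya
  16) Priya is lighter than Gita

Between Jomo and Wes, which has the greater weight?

The relevant relations are Jomo < Leo; Leo < Bea; Bea < Priya; Priya < Gita; Gita < Wes.
Chaining these gives Jomo < Leo < Bea < Priya < Gita < Wes.
So Jomo < Wes; Wes is the heavier of the two.

Wes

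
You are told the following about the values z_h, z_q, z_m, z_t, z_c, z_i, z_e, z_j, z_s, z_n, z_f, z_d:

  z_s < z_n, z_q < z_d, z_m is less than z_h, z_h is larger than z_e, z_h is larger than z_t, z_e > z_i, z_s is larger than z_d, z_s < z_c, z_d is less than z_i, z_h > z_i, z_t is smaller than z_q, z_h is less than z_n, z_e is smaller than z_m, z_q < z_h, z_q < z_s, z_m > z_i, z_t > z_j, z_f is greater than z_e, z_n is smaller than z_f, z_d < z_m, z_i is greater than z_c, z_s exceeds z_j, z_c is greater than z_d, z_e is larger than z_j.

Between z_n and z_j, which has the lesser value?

Link the given pairs in sequence: z_j < z_t; z_t < z_q; z_q < z_d; z_d < z_s; z_s < z_c; z_c < z_i; z_i < z_e; z_e < z_m; z_m < z_h; z_h < z_n.
Together: z_j < z_t < z_q < z_d < z_s < z_c < z_i < z_e < z_m < z_h < z_n.
So z_j < z_n; z_j is the smaller of the two.

z_j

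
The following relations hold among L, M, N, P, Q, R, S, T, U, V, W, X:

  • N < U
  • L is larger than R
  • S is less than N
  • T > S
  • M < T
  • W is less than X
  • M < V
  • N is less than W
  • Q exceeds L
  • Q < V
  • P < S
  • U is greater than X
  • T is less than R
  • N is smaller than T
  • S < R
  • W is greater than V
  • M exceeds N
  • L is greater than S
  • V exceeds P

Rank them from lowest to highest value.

The consecutive links are each given: P < S; S < N; N < M; M < T; T < R; R < L; L < Q; Q < V; V < W; W < X; X < U.

P < S < N < M < T < R < L < Q < V < W < X < U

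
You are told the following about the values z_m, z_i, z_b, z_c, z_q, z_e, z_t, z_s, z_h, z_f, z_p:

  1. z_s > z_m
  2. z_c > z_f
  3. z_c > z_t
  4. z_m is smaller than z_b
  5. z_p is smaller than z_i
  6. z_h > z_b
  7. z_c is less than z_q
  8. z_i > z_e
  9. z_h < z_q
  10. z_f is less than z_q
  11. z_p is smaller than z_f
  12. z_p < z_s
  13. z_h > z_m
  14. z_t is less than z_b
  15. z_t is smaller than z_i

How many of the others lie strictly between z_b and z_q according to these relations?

1

Chaining upward from z_b reaches: z_h.
Chaining downward from z_q reaches: z_t, z_p, z_m, z_h, z_f, z_c.
Strictly between z_b and z_q are those in both lists: z_h — 1 element.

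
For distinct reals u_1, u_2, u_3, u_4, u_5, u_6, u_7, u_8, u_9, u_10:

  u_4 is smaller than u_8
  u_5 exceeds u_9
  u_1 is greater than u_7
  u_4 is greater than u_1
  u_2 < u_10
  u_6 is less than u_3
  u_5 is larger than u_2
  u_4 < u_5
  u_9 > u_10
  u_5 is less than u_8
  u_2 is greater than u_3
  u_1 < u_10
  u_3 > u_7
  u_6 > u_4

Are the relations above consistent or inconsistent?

The single ordering u_7 < u_1 < u_4 < u_6 < u_3 < u_2 < u_10 < u_9 < u_5 < u_8 satisfies every listed relation, so no contradiction arises.

consistent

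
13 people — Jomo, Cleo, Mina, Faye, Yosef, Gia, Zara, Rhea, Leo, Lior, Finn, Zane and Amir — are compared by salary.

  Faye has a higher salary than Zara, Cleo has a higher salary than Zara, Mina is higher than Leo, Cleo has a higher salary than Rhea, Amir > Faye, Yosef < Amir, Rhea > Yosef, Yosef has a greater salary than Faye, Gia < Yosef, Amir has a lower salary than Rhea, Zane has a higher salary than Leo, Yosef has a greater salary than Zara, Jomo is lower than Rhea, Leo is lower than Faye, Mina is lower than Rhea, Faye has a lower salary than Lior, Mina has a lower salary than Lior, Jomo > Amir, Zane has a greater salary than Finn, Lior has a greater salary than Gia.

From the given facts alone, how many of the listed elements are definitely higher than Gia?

6

From Gia the given relations immediately reach Yosef, Lior.
From those, Amir, Rhea — 4 in total.
From those, Jomo, Cleo — 6 in total.
Nothing else is reachable above Gia; 6 in all.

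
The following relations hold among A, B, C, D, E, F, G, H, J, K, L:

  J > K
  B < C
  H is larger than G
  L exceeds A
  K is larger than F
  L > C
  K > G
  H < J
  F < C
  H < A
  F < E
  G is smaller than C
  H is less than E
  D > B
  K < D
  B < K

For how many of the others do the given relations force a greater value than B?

The elements the relations force above B are K, C, J, L, D — no chain reaches any other.
That is 5.

5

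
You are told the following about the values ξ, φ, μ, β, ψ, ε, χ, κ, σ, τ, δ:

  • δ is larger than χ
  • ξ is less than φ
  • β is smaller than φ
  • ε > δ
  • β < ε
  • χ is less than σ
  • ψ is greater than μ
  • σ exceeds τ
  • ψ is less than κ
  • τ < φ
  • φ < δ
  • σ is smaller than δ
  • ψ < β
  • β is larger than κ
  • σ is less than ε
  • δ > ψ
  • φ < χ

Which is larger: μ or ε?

ε

μ < ψ and ψ < κ give μ < κ.
With κ < β: μ < ψ < κ < β.
With β < φ: μ < ψ < κ < β < φ.
With φ < χ: μ < ψ < κ < β < φ < χ.
Then χ < σ extends the chain to σ.
Then σ < δ extends the chain to δ.
Then δ < ε extends the chain to ε.
So μ < ε; ε is the larger of the two.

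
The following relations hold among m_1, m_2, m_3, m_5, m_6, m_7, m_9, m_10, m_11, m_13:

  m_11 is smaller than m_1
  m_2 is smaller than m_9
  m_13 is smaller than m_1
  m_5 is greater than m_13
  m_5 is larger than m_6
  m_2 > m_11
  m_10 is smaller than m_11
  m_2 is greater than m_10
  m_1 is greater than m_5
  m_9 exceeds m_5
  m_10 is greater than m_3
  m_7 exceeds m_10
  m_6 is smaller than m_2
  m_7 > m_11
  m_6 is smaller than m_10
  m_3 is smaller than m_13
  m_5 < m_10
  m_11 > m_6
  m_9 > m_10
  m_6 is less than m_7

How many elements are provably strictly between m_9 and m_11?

1

Chaining upward from m_11 reaches: m_7, m_2, m_1.
Chaining downward from m_9 reaches: m_3, m_13, m_6, m_5, m_10, m_2.
Strictly between m_11 and m_9 are those in both lists: m_2 — 1 element.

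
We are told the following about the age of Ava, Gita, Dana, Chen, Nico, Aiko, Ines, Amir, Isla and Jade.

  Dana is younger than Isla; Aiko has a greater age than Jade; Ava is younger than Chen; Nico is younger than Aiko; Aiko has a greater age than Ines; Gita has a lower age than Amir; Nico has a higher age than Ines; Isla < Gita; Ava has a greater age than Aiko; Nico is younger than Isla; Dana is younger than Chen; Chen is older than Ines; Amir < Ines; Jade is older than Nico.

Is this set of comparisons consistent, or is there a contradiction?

inconsistent

Chaining the given relations yields Isla < Gita < Amir < Ines < Nico, so Isla < Nico. But one relation states Nico < Isla. These cannot both hold.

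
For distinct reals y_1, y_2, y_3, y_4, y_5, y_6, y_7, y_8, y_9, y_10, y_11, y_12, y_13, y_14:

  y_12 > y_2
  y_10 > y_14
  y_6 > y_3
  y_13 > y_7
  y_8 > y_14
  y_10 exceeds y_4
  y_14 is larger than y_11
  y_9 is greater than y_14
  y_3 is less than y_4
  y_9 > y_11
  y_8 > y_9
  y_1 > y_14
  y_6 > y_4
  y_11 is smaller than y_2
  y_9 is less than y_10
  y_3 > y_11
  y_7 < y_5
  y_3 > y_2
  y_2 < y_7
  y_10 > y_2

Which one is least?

y_11

y_14 is not least since y_11 < y_14; y_2 is not least since y_11 < y_2; y_3 is not least since y_11 < y_3; y_1 is not least since y_14 < y_1; y_7 is not least since y_2 < y_7; y_13 is not least since y_7 < y_13; y_4 is not least since y_3 < y_4; y_12 is not least since y_2 < y_12; y_6 is not least since y_3 < y_6; y_9 is not least since y_11 < y_9; y_5 is not least since y_7 < y_5; y_8 is not least since y_9 < y_8; y_10 is not least since y_4 < y_10.
Only y_11 has nothing below it, so y_11 is the least.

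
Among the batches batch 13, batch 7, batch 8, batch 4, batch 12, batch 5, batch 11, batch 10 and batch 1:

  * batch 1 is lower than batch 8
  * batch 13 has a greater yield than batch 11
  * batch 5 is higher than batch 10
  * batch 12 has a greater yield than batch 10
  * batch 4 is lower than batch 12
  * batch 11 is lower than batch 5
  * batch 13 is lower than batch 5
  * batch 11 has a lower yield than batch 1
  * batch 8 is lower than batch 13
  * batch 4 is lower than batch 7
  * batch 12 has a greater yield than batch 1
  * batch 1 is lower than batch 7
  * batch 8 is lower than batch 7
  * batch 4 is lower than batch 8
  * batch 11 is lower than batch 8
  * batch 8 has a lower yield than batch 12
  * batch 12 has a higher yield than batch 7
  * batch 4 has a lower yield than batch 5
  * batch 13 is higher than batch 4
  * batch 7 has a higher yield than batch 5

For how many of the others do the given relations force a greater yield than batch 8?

The elements the relations force above batch 8 are batch 13, batch 5, batch 7, batch 12 — no chain reaches any other.
That is 4.

4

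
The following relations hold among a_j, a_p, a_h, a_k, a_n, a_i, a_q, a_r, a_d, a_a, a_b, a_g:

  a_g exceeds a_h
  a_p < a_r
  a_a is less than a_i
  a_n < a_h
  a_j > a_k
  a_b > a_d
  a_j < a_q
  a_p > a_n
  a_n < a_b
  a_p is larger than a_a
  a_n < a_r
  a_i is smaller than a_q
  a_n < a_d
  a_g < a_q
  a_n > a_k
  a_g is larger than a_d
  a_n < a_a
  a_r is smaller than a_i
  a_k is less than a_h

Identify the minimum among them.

a_k

Chaining upward from a_k: directly above it, a_n, a_j, a_h; then a_a, a_d, a_b, a_p, a_r, a_g, a_q; then a_i.
That covers every other element, and nothing is given below a_k, so a_k is the minimum.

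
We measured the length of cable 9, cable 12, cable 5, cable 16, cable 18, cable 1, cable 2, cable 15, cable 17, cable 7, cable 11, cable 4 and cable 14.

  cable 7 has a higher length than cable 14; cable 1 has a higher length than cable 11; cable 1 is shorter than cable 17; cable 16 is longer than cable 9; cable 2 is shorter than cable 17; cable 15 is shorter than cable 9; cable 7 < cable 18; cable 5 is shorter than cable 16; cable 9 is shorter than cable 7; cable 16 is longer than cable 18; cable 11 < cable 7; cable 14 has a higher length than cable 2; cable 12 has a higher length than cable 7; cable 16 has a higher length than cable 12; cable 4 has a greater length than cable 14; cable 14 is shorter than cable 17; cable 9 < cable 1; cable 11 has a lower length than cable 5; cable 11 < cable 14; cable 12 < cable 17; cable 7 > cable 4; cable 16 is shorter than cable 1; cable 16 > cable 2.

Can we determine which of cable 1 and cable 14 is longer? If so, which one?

cable 1

Link the given pairs in sequence: cable 14 < cable 4; cable 4 < cable 7; cable 7 < cable 12; cable 12 < cable 16; cable 16 < cable 1.
Chaining these gives cable 14 < cable 4 < cable 7 < cable 12 < cable 16 < cable 1.
So cable 1 is longer.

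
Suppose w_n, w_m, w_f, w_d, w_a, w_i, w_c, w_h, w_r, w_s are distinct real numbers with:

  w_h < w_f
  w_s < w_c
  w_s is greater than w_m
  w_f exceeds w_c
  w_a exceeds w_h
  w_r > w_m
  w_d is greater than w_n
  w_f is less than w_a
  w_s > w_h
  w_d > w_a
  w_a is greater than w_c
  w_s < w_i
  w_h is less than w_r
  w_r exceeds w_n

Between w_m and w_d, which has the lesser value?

Chaining the given relations: w_m < w_s < w_c < w_f < w_a < w_d.
So w_m < w_d; w_m is the smaller of the two.

w_m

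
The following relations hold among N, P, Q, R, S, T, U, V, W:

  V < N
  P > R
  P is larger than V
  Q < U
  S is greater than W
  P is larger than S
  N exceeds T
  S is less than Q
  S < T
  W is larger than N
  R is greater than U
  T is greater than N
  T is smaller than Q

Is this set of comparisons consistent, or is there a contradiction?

We have T < N stated directly, yet also N < W < S < T by chaining the others — so N < T. Contradiction.

inconsistent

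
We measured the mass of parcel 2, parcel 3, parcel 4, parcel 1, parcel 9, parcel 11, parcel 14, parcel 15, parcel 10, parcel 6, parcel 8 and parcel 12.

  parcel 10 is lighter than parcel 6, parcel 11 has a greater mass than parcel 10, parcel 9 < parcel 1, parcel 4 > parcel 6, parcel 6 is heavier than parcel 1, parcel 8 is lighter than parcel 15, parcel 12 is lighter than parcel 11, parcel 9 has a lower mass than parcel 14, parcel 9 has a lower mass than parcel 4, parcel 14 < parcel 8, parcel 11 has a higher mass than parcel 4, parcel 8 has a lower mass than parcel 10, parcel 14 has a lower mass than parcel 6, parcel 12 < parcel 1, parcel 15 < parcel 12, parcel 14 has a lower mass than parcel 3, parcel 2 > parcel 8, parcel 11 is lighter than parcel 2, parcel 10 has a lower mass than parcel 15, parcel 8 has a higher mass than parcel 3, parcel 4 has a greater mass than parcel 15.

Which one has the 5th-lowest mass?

parcel 10

Piecing the relations together gives one ordering: parcel 9 < parcel 14 < parcel 3 < parcel 8 < parcel 10 < parcel 15 < parcel 12 < parcel 1 < parcel 6 < parcel 4 < parcel 11 < parcel 2.
The 5th smallest is parcel 10.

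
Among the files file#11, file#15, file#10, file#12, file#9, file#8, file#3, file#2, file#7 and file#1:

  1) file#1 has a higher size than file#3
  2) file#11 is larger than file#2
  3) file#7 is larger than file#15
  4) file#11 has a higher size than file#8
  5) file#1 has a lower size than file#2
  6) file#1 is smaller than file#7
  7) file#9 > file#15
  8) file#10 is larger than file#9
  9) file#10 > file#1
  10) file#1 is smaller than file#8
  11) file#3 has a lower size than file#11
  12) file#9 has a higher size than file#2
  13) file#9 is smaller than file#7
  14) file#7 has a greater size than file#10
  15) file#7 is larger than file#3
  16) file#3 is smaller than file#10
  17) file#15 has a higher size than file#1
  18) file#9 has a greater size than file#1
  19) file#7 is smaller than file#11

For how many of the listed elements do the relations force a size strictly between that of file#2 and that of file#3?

Chaining upward from file#3 reaches: file#1, file#8, file#15, file#9, file#10, file#7, file#11.
Chaining downward from file#2 reaches: file#1.
Strictly between file#3 and file#2 are those in both lists: file#1 — 1 element.

1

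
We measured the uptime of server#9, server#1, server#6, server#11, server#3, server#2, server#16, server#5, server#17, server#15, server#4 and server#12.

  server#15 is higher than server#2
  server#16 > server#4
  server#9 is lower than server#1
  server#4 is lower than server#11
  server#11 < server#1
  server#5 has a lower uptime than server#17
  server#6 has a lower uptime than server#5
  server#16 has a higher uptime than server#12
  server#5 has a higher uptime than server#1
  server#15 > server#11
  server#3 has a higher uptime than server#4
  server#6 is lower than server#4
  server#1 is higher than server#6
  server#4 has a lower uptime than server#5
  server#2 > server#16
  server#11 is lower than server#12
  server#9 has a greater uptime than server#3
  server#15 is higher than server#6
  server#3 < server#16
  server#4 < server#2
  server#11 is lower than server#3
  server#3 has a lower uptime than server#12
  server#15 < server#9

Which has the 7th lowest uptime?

server#2

The consecutive relations fix a unique order: server#6 < server#4 < server#11 < server#3 < server#12 < server#16 < server#2 < server#15 < server#9 < server#1 < server#5 < server#17.
Counting 7 from the smallest end gives server#2.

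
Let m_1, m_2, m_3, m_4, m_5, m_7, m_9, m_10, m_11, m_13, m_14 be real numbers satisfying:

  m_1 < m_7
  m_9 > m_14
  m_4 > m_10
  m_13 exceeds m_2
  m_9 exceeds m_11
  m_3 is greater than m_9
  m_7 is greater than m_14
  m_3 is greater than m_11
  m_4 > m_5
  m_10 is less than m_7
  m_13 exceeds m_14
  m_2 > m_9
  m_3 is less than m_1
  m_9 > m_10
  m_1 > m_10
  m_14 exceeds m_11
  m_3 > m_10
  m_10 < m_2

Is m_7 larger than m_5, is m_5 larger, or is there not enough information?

Following every chain through m_5: above m_5 we get m_4.
m_7 is not reached, and no chain runs the other way from m_7 to m_5.
So the given relations leave the order of m_5 and m_7 undetermined.

undetermined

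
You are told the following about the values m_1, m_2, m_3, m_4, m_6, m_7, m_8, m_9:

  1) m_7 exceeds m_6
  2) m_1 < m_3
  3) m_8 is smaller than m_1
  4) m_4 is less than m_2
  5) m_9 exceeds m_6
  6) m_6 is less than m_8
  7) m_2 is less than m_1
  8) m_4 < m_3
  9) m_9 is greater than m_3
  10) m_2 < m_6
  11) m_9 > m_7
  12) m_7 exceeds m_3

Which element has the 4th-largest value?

Piecing the relations together gives one ordering: m_4 < m_2 < m_6 < m_8 < m_1 < m_3 < m_7 < m_9.
Counting 4 from the largest end gives m_1.

m_1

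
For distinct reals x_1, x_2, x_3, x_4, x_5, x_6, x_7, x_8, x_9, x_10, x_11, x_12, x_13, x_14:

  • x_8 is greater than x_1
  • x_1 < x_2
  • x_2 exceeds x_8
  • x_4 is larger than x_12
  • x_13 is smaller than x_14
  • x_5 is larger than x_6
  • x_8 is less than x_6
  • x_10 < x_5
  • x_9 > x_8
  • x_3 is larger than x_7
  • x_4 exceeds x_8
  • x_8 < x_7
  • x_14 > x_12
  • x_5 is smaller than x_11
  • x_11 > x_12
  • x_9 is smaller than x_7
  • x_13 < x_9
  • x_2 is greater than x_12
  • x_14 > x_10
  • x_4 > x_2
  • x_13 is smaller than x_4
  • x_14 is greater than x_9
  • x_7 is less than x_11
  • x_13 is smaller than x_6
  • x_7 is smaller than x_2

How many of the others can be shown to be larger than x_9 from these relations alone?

The elements the relations force above x_9 are x_7, x_11, x_2, x_14, x_3, x_4 — no chain reaches any other.
That is 6.

6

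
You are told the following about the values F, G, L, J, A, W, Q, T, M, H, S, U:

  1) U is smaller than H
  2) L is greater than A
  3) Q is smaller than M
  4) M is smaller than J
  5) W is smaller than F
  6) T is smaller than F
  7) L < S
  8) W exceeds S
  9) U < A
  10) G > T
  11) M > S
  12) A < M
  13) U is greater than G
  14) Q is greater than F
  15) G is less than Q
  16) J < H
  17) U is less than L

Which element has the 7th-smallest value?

W

The consecutive relations fix a unique order: T < G < U < A < L < S < W < F < Q < M < J < H.
The 7th smallest is W.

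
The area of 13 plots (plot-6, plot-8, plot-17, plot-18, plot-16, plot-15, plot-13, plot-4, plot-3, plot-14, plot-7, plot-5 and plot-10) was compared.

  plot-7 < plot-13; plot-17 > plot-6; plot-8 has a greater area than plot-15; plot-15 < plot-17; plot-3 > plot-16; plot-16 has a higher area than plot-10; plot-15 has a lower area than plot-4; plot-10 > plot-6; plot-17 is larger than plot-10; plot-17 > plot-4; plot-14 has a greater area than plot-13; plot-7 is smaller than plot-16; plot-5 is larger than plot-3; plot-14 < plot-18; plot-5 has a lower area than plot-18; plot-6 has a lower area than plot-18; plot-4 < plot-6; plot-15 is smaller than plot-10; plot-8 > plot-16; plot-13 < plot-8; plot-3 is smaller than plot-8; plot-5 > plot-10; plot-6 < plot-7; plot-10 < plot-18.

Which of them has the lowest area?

plot-4 is not least since plot-15 < plot-4; plot-6 is not least since plot-4 < plot-6; plot-7 is not least since plot-6 < plot-7; plot-10 is not least since plot-6 < plot-10; plot-13 is not least since plot-7 < plot-13; plot-16 is not least since plot-10 < plot-16; plot-14 is not least since plot-13 < plot-14; plot-3 is not least since plot-16 < plot-3; plot-5 is not least since plot-10 < plot-5; plot-17 is not least since plot-15 < plot-17; plot-18 is not least since plot-5 < plot-18; plot-8 is not least since plot-16 < plot-8.
Only plot-15 has nothing below it, so plot-15 is the lowest area.

plot-15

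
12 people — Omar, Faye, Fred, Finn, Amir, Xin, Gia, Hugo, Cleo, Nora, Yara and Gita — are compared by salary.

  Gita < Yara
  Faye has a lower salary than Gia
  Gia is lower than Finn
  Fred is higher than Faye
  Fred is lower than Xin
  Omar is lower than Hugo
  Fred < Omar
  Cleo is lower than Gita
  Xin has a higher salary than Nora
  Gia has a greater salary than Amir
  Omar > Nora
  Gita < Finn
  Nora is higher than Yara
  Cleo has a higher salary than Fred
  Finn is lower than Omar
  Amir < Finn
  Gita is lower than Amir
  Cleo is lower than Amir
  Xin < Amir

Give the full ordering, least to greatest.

The consecutive links are each given: Faye < Fred; Fred < Cleo; Cleo < Gita; Gita < Yara; Yara < Nora; Nora < Xin; Xin < Amir; Amir < Gia; Gia < Finn; Finn < Omar; Omar < Hugo.

Faye < Fred < Cleo < Gita < Yara < Nora < Xin < Amir < Gia < Finn < Omar < Hugo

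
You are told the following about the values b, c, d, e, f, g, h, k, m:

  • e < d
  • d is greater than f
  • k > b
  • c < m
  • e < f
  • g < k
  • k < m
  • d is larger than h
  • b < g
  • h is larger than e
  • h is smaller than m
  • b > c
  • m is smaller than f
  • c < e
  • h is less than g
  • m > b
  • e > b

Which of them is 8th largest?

The consecutive relations fix a unique order: c < b < e < h < g < k < m < f < d.
Counting 8 from the largest end gives b.

b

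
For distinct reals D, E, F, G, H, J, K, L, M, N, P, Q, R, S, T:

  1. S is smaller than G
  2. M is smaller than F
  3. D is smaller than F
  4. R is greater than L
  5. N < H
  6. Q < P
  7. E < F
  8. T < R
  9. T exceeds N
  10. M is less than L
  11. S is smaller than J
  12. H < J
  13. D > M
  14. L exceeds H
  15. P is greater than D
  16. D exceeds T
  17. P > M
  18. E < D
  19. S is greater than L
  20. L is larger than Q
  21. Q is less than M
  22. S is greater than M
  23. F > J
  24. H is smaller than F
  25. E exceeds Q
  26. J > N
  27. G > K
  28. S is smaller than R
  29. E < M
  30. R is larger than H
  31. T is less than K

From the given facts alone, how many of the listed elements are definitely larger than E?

Directly above E: M, D, F.
One step further: L, S, P (6 so far).
One step further: J, R, G (9 so far).
No other element is forced above E by the given relations, so the count is 9.

9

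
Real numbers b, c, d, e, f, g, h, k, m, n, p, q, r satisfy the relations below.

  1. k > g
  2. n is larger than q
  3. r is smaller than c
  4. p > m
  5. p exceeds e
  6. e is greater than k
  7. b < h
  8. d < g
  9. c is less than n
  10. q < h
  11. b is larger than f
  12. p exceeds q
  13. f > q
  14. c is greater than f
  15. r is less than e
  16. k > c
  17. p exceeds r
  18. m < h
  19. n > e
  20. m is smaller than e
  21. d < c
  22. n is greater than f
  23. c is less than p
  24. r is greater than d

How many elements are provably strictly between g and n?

Chaining upward from g reaches: k, e, p.
Chaining downward from n reaches: d, q, f, m, r, c, k, e.
Strictly between g and n are those in both lists: k, e — 2 elements.

2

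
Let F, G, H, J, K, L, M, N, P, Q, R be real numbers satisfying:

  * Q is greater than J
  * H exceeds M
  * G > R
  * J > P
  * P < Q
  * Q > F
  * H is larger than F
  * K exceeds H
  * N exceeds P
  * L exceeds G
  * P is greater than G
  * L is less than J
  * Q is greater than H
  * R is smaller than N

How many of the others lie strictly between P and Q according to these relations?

The relations place P below Q. An element lies strictly between them when it is forced above P and also forced below Q.
Above P: {J, N}. Below Q: {R, G, L, J, F, M, H}.
Intersection: {J} — 1.

1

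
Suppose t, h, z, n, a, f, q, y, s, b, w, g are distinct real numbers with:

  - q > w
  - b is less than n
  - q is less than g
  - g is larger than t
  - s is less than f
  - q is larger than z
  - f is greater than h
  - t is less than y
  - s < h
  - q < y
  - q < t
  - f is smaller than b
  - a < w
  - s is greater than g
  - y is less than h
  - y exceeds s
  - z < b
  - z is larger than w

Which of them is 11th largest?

w

The consecutive relations fix a unique order: a < w < z < q < t < g < s < y < h < f < b < n.
Counting 11 from the largest end gives w.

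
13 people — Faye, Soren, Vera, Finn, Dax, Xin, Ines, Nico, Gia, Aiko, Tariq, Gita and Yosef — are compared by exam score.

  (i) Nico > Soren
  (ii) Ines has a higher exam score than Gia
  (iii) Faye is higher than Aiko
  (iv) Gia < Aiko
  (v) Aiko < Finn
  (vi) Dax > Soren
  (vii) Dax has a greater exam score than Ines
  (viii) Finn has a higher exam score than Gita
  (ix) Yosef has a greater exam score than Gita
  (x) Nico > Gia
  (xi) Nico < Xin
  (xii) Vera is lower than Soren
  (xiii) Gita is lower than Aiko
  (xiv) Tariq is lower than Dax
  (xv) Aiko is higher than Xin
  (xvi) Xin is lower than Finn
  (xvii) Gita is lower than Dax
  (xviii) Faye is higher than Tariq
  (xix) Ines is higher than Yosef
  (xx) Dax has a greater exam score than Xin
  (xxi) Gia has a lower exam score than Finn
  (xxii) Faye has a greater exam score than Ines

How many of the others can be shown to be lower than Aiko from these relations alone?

Directly below Aiko: Gita, Gia, Xin.
One step further: Nico (4 so far).
One step further: Soren (5 so far).
One step further: Vera (6 so far).
Nothing else is reachable below Aiko; 6 in all.

6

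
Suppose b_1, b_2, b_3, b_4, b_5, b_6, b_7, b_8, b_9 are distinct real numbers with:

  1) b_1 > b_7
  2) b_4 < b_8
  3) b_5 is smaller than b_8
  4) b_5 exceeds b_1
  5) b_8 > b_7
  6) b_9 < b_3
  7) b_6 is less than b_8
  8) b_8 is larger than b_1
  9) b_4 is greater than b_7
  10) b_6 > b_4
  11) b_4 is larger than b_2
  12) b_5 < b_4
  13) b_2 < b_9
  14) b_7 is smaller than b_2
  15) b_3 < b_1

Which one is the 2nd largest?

b_6

Chaining the given pairs: b_7 < b_2 < b_9 < b_3 < b_1 < b_5 < b_4 < b_6 < b_8.
The 2nd largest is b_6.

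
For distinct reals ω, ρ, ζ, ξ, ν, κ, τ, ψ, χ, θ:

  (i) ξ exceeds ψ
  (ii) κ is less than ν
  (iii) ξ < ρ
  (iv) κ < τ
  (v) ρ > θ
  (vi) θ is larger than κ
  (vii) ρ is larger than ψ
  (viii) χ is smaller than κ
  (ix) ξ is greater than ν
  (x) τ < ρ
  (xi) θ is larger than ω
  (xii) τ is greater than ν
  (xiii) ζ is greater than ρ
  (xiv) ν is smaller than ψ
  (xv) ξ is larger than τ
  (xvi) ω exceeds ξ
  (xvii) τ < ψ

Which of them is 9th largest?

κ

Chaining the given pairs: χ < κ < ν < τ < ψ < ξ < ω < θ < ρ < ζ.
Counting 9 from the largest end gives κ.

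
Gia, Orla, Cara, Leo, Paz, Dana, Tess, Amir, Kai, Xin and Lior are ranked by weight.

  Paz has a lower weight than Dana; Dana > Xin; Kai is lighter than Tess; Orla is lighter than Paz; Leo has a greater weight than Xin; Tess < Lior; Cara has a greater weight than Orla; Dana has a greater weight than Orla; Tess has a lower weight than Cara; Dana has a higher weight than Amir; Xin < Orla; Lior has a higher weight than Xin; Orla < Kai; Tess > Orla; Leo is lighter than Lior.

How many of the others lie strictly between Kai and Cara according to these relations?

The relations place Kai below Cara. An element lies strictly between them when it is forced above Kai and also forced below Cara.
Above Kai: {Tess, Lior}. Below Cara: {Xin, Orla, Tess}.
Intersection: {Tess} — 1.

1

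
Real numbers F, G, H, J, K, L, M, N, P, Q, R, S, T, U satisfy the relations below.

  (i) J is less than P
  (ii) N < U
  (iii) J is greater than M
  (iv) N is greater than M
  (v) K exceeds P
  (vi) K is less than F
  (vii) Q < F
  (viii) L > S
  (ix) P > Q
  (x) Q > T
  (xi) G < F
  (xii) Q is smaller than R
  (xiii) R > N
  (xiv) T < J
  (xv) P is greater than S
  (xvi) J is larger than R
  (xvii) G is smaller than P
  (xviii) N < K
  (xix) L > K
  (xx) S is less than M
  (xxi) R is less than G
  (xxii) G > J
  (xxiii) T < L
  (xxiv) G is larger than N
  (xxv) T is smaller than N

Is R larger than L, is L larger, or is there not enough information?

R < J and J < G give R < G.
With G < P: R < J < G < P.
Then P < K extends the chain to K.
With K < L: R < J < G < P < K < L.
So L is larger.

L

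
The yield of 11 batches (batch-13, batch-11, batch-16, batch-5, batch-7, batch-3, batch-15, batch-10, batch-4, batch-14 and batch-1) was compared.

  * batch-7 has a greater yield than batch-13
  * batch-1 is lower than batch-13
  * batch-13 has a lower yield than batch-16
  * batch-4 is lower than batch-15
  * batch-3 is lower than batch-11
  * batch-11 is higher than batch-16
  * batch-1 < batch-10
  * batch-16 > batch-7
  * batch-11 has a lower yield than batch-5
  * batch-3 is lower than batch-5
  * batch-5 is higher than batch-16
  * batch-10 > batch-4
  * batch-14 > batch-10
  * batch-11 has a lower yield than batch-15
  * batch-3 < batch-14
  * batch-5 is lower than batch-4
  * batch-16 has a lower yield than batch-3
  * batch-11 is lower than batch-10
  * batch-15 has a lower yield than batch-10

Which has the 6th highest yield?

batch-11

The consecutive relations fix a unique order: batch-1 < batch-13 < batch-7 < batch-16 < batch-3 < batch-11 < batch-5 < batch-4 < batch-15 < batch-10 < batch-14.
The 6th largest is batch-11.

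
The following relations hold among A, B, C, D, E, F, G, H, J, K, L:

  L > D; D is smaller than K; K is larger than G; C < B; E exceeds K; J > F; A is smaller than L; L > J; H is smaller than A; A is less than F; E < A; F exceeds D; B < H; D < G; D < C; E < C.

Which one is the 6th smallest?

Piecing the relations together gives one ordering: D < G < K < E < C < B < H < A < F < J < L.
Counting 6 from the smallest end gives B.

B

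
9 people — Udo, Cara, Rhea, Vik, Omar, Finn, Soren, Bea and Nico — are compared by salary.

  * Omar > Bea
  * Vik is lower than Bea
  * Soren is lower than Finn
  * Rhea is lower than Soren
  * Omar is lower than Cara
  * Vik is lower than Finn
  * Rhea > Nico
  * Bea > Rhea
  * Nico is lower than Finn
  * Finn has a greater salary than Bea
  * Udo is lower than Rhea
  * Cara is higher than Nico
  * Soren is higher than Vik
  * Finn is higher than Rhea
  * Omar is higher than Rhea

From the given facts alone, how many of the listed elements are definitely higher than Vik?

5

The elements the relations force above Vik are Bea, Soren, Finn, Omar, Cara — no chain reaches any other.
That is 5.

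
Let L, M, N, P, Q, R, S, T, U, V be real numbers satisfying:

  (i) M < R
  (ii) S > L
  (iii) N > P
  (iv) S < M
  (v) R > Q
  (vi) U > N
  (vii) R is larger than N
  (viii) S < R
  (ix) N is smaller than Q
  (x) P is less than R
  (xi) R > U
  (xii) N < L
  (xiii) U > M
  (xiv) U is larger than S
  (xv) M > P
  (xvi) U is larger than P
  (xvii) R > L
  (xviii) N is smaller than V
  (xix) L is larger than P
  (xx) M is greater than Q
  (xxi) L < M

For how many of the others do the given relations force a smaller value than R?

Directly below R: P, N, L, S, Q, M, U.
No other element is forced below R by the given relations, so the count is 7.

7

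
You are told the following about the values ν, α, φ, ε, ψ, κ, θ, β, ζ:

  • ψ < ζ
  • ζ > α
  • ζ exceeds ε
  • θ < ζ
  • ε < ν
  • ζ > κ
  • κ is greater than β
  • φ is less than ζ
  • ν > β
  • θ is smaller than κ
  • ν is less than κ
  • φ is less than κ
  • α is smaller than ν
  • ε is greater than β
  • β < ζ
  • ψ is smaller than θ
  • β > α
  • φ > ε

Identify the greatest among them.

Chaining downward from ζ: directly below it, α, β, ε, φ, ψ, θ, κ; then ν.
That covers every other element, and nothing is given above ζ, so ζ is the greatest.

ζ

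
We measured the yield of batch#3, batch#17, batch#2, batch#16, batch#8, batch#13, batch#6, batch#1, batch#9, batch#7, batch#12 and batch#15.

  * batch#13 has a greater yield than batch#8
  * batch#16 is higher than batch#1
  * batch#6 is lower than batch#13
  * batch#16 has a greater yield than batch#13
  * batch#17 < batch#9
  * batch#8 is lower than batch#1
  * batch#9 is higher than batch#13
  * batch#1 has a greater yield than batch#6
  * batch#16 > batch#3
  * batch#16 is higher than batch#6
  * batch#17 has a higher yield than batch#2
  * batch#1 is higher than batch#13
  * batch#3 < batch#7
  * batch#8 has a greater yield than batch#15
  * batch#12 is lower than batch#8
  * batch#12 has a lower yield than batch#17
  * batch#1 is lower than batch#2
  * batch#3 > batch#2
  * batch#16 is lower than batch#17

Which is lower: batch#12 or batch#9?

The relevant relations are batch#12 < batch#8; batch#8 < batch#13; batch#13 < batch#1; batch#1 < batch#2; batch#2 < batch#3; batch#3 < batch#16; batch#16 < batch#17; batch#17 < batch#9.
Chaining these gives batch#12 < batch#8 < batch#13 < batch#1 < batch#2 < batch#3 < batch#16 < batch#17 < batch#9.
So batch#12 < batch#9; batch#12 is the lower of the two.

batch#12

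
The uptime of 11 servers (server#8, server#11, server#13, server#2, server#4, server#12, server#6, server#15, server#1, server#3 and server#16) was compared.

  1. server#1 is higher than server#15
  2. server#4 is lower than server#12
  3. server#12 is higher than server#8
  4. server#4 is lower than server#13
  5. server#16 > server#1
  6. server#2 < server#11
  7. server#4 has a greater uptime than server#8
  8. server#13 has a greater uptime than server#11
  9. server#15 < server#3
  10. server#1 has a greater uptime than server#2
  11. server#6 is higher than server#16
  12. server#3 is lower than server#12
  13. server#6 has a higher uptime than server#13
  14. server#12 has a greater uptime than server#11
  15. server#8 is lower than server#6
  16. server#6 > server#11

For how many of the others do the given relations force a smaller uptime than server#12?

The elements the relations force below server#12 are server#2, server#15, server#11, server#8, server#4, server#3 — no chain reaches any other.
That is 6.

6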